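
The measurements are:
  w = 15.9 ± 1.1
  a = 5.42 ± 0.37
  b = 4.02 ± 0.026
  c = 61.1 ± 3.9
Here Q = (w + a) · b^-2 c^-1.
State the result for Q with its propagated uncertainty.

Let u = w + a = 21.3. δu = √(δw² + δa²) = √(1.21 + 0.137) = 1.16, so δu/u = 0.0544.
Q is then a monomial in u, b, c:
δQ/Q = √((δu/u)² + (-2·δb/b)² + (-1·δc/c)²) = √(0.00296 + 0.000167 + 0.00407) = 0.0849
Q = 0.0216, so δQ = 0.0849 × 0.0216 = 0.00183.

0.0216 ± 0.00183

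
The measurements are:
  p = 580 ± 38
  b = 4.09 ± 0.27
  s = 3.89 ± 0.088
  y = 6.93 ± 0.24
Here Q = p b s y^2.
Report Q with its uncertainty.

(4.43 ± 0.524) × 10^5

For a monomial Q ∝ p, b, s, y^2, fractional errors add in quadrature:
  (1·δp/p)² = (1×0.0655)² = 0.00429;  (1·δb/b)² = (1×0.0660)² = 0.00436;  (1·δs/s)² = (1×0.0226)² = 0.000512;  (2·δy/y)² = (2×0.0346)² = 0.00480
δQ/Q = √(0.0140) = 0.118
Q = 4.43e+05, so δQ = 0.118 × 4.43e+05 = 52400.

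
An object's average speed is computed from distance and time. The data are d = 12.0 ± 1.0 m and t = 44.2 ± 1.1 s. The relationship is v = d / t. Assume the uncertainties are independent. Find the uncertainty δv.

Products/powers → add relative errors in quadrature, weighted by exponent:
  (1·δd/d)² = (1×0.0833)² = 0.00694;  (-1·δt/t)² = (-1×0.0249)² = 0.000619
δv/v = √(0.00756) = 0.0870
v = 0.271 m/s, so δv = 0.0870 × 0.271 = 0.0236 m/s.

0.0236 m/s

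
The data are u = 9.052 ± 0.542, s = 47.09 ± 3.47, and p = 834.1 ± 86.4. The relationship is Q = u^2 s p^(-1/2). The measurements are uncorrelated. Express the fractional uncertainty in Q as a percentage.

Since Q is a product/quotient, work with relative uncertainties:
  (2·δu/u)² = (2×0.0599)² = 0.0143;  (1·δs/s)² = (1×0.0737)² = 0.00543;  (−½·δp/p)² = (-0.5×0.104)² = 0.00268
δQ/Q = √(0.0225) = 0.150

15.0%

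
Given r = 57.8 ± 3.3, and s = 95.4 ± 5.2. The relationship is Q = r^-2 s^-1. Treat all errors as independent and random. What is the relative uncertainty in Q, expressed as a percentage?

12.7%

Each factor contributes (exponent × relative error)² to (δQ/Q)²:
  (-2·δr/r)² = (-2×0.0571)² = 0.0130;  (-1·δs/s)² = (-1×0.0545)² = 0.00297
δQ/Q = √(0.0160) = 0.127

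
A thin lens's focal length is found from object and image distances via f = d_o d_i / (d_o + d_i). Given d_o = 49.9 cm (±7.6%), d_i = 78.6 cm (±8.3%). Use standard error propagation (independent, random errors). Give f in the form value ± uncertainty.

∂f/∂d_o = (d_i/(d_o+d_i))² = 0.374;  ∂f/∂d_i = (d_o/(d_o+d_i))² = 0.151
δf = √((∂f/∂d_o · δd_o)² + (∂f/∂d_i · δd_i)²) = √(2.01 + 0.968) = 1.73 cm
f = 30.5 cm.

30.5 ± 1.73 cm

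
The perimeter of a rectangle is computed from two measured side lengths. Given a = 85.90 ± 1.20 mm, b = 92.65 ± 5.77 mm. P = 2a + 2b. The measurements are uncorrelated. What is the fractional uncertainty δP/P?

Each term contributes (cᵢ δxᵢ)² to (δP)²:
  (2·δa)² = 5.76;  (2·δb)² = 133
δP = √(139) = 11.8 mm
P = 357.1 mm, so δP/P = 11.8/357.1 = 0.0330.

0.0330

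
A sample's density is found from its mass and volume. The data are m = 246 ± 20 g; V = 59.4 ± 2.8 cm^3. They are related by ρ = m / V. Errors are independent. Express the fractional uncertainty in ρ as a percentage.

9.40%

Products/powers → add relative errors in quadrature, weighted by exponent:
  (1·δm/m)² = (1×0.0813)² = 0.00661;  (-1·δV/V)² = (-1×0.0471)² = 0.00222
δρ/ρ = √(0.00883) = 0.0940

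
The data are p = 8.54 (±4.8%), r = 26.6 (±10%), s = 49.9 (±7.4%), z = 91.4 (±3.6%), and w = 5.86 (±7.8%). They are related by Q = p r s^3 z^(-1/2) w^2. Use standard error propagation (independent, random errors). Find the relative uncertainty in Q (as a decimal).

Each factor contributes (exponent × relative error)² to (δQ/Q)²:
  (1·δp/p)² = (1×0.0480)² = 0.00230;  (1·δr/r)² = (1×0.100)² = 0.0100;  (3·δs/s)² = (3×0.0740)² = 0.0493;  (−½·δz/z)² = (-0.5×0.0360)² = 0.000324;  (2·δw/w)² = (2×0.0780)² = 0.0243
δQ/Q = √(0.0862) = 0.294

0.294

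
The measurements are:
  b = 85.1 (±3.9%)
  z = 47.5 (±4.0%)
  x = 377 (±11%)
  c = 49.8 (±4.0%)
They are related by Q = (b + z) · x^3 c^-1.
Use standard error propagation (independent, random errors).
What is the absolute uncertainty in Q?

Let u = b + z = 133. δu = √(δb² + δz²) = √(11.0 + 3.61) = 3.82, so δu/u = 0.0288.
Q is then a monomial in u, x, c:
δQ/Q = √((δu/u)² + (3·δx/x)² + (-1·δc/c)²) = √(0.000832 + 0.109 + 0.00160) = 0.334
Q = 1.43e+08, so δQ = 0.334 × 1.43e+08 = 4.76e+07.

4.76e+07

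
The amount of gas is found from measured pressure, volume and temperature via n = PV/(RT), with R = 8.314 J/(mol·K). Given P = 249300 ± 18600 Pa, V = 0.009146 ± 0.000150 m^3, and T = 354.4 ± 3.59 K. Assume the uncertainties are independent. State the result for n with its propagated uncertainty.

n is a product of powers, so relative uncertainties combine in quadrature:
  (1·δP/P)² = (1×0.0746)² = 0.00557;  (1·δV/V)² = (1×0.0164)² = 0.000269;  (-1·δT/T)² = (-1×0.0101)² = 0.000103
δn/n = √(0.00594) = 0.0771
n = 0.7738 mol, so δn = 0.0771 × 0.7738 = 0.0596 mol.

0.7738 ± 0.0596 mol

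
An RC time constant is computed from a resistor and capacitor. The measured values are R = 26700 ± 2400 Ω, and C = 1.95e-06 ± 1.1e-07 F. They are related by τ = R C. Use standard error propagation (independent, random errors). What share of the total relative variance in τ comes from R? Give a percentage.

(δτ/τ)² = (1·δR/R)² + (1·δC/C)²
  R term: (1×0.0899)² = 0.00808
  C term: (1×0.0564)² = 0.00318
Total = 0.0113. Share from R = 0.00808/0.0113 = 0.717.

71.7%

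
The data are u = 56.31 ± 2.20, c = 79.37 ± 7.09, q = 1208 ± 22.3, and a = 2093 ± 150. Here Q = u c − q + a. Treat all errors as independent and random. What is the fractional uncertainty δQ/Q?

Let p = u·c = 4469. δp/p = √((1·δu/u)² + (1·δc/c)²) = √(0.00153 + 0.00798) = 0.0975, so δp = 436.
Q = p − q + a: δQ = √(δp² + δq² + δa²) = √(1.9e+05 + 497 + 22500) = 461
Q = 5354, so δQ/Q = 461/5354 = 0.0862.

0.0862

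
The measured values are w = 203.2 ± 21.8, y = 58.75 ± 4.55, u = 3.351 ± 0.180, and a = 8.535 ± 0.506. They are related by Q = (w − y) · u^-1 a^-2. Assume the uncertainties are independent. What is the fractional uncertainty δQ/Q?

0.202

Let h = w − y = 144.4. δh = √(δw² + δy²) = √(475 + 20.7) = 22.3, so δh/h = 0.154.
Q is then a monomial in h, u, a:
δQ/Q = √((δh/h)² + (-1·δu/u)² + (-2·δa/a)²) = √(0.0238 + 0.00289 + 0.0141) = 0.202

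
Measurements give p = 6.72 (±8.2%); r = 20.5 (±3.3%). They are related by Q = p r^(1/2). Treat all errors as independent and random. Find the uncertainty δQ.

Each factor contributes (exponent × relative error)² to (δQ/Q)²:
  (1·δp/p)² = (1×0.0820)² = 0.00672;  (½·δr/r)² = (0.5×0.0330)² = 0.000272
δQ/Q = √(0.00700) = 0.0836
Q = 30.4, so δQ = 0.0836 × 30.4 = 2.54.

2.54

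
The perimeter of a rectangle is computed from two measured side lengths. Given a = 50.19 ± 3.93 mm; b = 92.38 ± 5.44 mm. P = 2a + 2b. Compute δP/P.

P is a linear combination, so absolute uncertainties add in quadrature:
  (2·δa)² = 61.8;  (2·δb)² = 118
δP = √(180) = 13.4 mm
P = 285.1 mm, so δP/P = 13.4/285.1 = 0.0471.

0.0471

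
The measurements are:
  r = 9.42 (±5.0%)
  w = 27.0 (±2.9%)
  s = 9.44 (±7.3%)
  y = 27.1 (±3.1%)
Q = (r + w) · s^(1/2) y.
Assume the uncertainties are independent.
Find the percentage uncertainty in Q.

Let u = r + w = 36.4. δu = √(δr² + δw²) = √(0.222 + 0.613) = 0.914, so δu/u = 0.0251.
Q is then a monomial in u, s, y:
δQ/Q = √((δu/u)² + (½·δs/s)² + (1·δy/y)²) = √(0.000629 + 0.00133 + 0.000961) = 0.0541

5.41%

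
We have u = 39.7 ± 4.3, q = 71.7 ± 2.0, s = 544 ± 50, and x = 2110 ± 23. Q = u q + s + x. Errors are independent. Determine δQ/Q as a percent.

5.87%

Let p = u·q = 2850. δp/p = √((1·δu/u)² + (1·δq/q)²) = √(0.0117 + 0.000778) = 0.112, so δp = 318.
Q = p + s + x: δQ = √(δp² + δs² + δx²) = √(1.01e+05 + 2500 + 529) = 323
Q = 5500, so δQ/Q = 323/5500 = 0.0587.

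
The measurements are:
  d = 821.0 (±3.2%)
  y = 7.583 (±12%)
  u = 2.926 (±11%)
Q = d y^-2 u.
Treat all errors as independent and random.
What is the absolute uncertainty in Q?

11.1

Relative error in a monomial: (δQ/Q)² = Σ (nᵢ · δxᵢ/xᵢ)².
  (1·δd/d)² = (1×0.0320)² = 0.00102;  (-2·δy/y)² = (-2×0.120)² = 0.0576;  (1·δu/u)² = (1×0.110)² = 0.0121
δQ/Q = √(0.0707) = 0.266
Q = 41.78, so δQ = 0.266 × 41.78 = 11.1.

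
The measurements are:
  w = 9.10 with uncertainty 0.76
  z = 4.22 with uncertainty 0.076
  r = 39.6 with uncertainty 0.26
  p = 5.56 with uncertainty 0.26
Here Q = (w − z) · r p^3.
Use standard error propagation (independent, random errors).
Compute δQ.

6980

Let u = w − z = 4.88. δu = √(δw² + δz²) = √(0.578 + 0.00578) = 0.764, so δu/u = 0.157.
Q is then a monomial in u, r, p:
δQ/Q = √((δu/u)² + (1·δr/r)² + (3·δp/p)²) = √(0.0245 + 4.31e-05 + 0.0197) = 0.210
Q = 33200, so δQ = 0.210 × 33200 = 6980.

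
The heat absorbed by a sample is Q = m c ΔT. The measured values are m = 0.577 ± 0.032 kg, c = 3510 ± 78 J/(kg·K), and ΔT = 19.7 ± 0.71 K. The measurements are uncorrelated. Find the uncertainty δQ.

Q is a product of powers, so relative uncertainties combine in quadrature:
  (1·δm/m)² = (1×0.0555)² = 0.00308;  (1·δc/c)² = (1×0.0222)² = 0.000494;  (1·δΔT/ΔT)² = (1×0.0360)² = 0.00130
δQ/Q = √(0.00487) = 0.0698
Q = 39900 J, so δQ = 0.0698 × 39900 = 2780 J.

2780 J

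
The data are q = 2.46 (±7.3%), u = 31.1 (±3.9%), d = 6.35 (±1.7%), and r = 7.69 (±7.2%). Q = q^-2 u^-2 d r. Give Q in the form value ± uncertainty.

Q is a product of powers, so relative uncertainties combine in quadrature:
  (-2·δq/q)² = (-2×0.0730)² = 0.0213;  (-2·δu/u)² = (-2×0.0390)² = 0.00608;  (1·δd/d)² = (1×0.0170)² = 0.000289;  (1·δr/r)² = (1×0.0720)² = 0.00518
δQ/Q = √(0.0329) = 0.181
Q = 0.00834, so δQ = 0.181 × 0.00834 = 0.00151.

0.00834 ± 0.00151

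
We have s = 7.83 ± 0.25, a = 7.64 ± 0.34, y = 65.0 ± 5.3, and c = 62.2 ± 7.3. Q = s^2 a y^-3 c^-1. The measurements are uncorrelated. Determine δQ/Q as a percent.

28.2%

Products/powers → add relative errors in quadrature, weighted by exponent:
  (2·δs/s)² = (2×0.0319)² = 0.00408;  (1·δa/a)² = (1×0.0445)² = 0.00198;  (-3·δy/y)² = (-3×0.0815)² = 0.0598;  (-1·δc/c)² = (-1×0.117)² = 0.0138
δQ/Q = √(0.0797) = 0.282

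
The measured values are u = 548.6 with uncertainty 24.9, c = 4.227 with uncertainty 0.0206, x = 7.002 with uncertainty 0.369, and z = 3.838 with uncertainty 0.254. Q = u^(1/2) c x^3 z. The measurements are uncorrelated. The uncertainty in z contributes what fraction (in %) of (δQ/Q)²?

(δQ/Q)² = (½·δu/u)² + (1·δc/c)² + (3·δx/x)² + (1·δz/z)²
  u term: (0.5×0.0454)² = 0.000515
  c term: (1×0.00487)² = 2.38e-05
  x term: (3×0.0527)² = 0.0250
  z term: (1×0.0662)² = 0.00438
Total = 0.0299. Share from z = 0.00438/0.0299 = 0.146.

14.6%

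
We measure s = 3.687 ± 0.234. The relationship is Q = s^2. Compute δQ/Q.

0.127

Relative error in a monomial: (δQ/Q)² = Σ (nᵢ · δxᵢ/xᵢ)².
  (2·δs/s)² = (2×0.0635)² = 0.0161
δQ/Q = √(0.0161) = 0.127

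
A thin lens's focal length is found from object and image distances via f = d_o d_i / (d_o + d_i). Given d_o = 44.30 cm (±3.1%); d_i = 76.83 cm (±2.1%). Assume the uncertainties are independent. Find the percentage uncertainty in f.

∂f/∂d_o = (d_i/(d_o+d_i))² = 0.402;  ∂f/∂d_i = (d_o/(d_o+d_i))² = 0.134
δf = √((∂f/∂d_o · δd_o)² + (∂f/∂d_i · δd_i)²) = √(0.305 + 0.0466) = 0.593 cm
f = 28.10 cm, so δf/f = 0.593/28.10 = 0.0211.

2.11%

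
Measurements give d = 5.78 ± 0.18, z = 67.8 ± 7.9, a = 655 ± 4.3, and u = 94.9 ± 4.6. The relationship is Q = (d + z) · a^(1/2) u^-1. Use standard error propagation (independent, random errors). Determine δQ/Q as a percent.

11.8%

Let w = d + z = 73.6. δw = √(δd² + δz²) = √(0.0324 + 62.4) = 7.90, so δw/w = 0.107.
Q is then a monomial in w, a, u:
δQ/Q = √((δw/w)² + (½·δa/a)² + (-1·δu/u)²) = √(0.0115 + 1.08e-05 + 0.00235) = 0.118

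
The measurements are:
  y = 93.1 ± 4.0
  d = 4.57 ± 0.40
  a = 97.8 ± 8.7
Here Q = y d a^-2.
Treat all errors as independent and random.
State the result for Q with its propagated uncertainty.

For a monomial Q ∝ y, d, a^-2, fractional errors add in quadrature:
  (1·δy/y)² = (1×0.0430)² = 0.00185;  (1·δd/d)² = (1×0.0875)² = 0.00766;  (-2·δa/a)² = (-2×0.0890)² = 0.0317
δQ/Q = √(0.0412) = 0.203
Q = 0.0445, so δQ = 0.203 × 0.0445 = 0.00902.

0.0445 ± 0.00902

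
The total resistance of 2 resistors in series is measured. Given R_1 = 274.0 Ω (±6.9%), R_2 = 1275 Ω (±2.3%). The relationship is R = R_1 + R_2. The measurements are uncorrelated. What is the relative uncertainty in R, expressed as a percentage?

Absolute uncertainties add in quadrature for a linear combination:
  (δR_1)² = 357;  (δR_2)² = 860
δR = √(1220) = 34.9 Ω
R = 1549 Ω, so δR/R = 34.9/1549 = 0.0225.

2.25%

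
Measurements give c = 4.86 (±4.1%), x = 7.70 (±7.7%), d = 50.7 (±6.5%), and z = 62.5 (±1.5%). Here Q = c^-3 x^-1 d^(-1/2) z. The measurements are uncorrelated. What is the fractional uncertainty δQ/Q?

For a monomial Q ∝ c^-3, x^-1, d^(-1/2), z, fractional errors add in quadrature:
  (-3·δc/c)² = (-3×0.0410)² = 0.0151;  (-1·δx/x)² = (-1×0.0770)² = 0.00593;  (−½·δd/d)² = (-0.5×0.0650)² = 0.00106;  (1·δz/z)² = (1×0.0150)² = 0.000225
δQ/Q = √(0.0223) = 0.149

0.149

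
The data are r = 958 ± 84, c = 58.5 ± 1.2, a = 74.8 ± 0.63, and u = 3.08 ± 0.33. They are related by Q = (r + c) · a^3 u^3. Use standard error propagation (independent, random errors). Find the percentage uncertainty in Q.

33.3%

Let w = r + c = 1020. δw = √(δr² + δc²) = √(7060 + 1.44) = 84.0, so δw/w = 0.0826.
Q is then a monomial in w, a, u:
δQ/Q = √((δw/w)² + (3·δa/a)² + (3·δu/u)²) = √(0.00683 + 0.000638 + 0.103) = 0.333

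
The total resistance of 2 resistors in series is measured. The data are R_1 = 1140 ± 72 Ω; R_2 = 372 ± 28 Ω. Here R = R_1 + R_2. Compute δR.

77.3 Ω

Absolute uncertainties add in quadrature for a linear combination:
  (δR_1)² = 5180;  (δR_2)² = 784
δR = √(5970) = 77.3 Ω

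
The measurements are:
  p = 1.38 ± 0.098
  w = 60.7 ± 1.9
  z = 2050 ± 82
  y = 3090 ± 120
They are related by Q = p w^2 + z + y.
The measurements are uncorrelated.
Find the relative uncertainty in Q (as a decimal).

Let h = p·w^2 = 5080. δh/h = √((1·δp/p)² + (2·δw/w)²) = √(0.00504 + 0.00392) = 0.0947, so δh = 481.
Q = h + z + y: δQ = √(δh² + δz² + δy²) = √(2.32e+05 + 6720 + 14400) = 503
Q = 10200, so δQ/Q = 503/10200 = 0.0492.

0.0492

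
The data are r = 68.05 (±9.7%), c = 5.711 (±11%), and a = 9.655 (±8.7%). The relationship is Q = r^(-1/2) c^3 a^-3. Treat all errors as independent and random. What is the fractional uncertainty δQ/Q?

Q is a product of powers, so relative uncertainties combine in quadrature:
  (−½·δr/r)² = (-0.5×0.0970)² = 0.00235;  (3·δc/c)² = (3×0.110)² = 0.109;  (-3·δa/a)² = (-3×0.0870)² = 0.0681
δQ/Q = √(0.179) = 0.424

0.424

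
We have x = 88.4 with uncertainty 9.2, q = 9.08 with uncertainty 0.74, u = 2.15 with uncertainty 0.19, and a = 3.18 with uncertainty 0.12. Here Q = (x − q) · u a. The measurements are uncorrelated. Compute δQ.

Let w = x − q = 79.3. δw = √(δx² + δq²) = √(84.6 + 0.548) = 9.23, so δw/w = 0.116.
Q is then a monomial in w, u, a:
δQ/Q = √((δw/w)² + (1·δu/u)² + (1·δa/a)²) = √(0.0135 + 0.00781 + 0.00142) = 0.151
Q = 542, so δQ = 0.151 × 542 = 81.8.

81.8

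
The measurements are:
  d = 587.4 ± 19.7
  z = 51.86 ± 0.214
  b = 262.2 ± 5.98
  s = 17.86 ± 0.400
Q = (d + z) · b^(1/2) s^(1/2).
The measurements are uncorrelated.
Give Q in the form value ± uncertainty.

43750 ± 1520

Let u = d + z = 639.3. δu = √(δd² + δz²) = √(388 + 0.0458) = 19.7, so δu/u = 0.0308.
Q is then a monomial in u, b, s:
δQ/Q = √((δu/u)² + (½·δb/b)² + (½·δs/s)²) = √(0.000950 + 0.000130 + 0.000125) = 0.0347
Q = 43750, so δQ = 0.0347 × 43750 = 1520.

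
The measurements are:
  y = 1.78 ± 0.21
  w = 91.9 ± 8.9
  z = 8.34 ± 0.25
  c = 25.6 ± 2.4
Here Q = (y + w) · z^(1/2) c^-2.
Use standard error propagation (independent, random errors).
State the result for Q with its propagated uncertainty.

Let u = y + w = 93.7. δu = √(δy² + δw²) = √(0.0441 + 79.2) = 8.90, so δu/u = 0.0950.
Q is then a monomial in u, z, c:
δQ/Q = √((δu/u)² + (½·δz/z)² + (-2·δc/c)²) = √(0.00903 + 0.000225 + 0.0352) = 0.211
Q = 0.413, so δQ = 0.211 × 0.413 = 0.0870.

0.413 ± 0.0870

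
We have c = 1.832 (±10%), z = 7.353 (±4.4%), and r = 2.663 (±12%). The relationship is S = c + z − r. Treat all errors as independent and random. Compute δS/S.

0.0752

Each term contributes (cᵢ δxᵢ)² to (δS)²:
  (δc)² = 0.0336;  (δz)² = 0.105;  (δr)² = 0.102
δS = √(0.240) = 0.490
S = 6.522, so δS/S = 0.490/6.522 = 0.0752.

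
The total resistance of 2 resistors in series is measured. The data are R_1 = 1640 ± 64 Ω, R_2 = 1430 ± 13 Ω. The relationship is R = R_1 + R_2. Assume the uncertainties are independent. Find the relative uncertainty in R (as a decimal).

Each term contributes (cᵢ δxᵢ)² to (δR)²:
  (δR_1)² = 4100;  (δR_2)² = 169
δR = √(4260) = 65.3 Ω
R = 3070 Ω, so δR/R = 65.3/3070 = 0.0213.

0.0213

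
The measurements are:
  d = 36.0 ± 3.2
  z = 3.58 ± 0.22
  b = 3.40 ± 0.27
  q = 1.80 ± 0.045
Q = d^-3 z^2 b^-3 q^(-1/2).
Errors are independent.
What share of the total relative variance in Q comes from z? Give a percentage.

10.6%

(δQ/Q)² = (-3·δd/d)² + (2·δz/z)² + (-3·δb/b)² + (−½·δq/q)²
  d term: (-3×0.0889)² = 0.0711
  z term: (2×0.0615)² = 0.0151
  b term: (-3×0.0794)² = 0.0568
  q term: (-0.5×0.0250)² = 0.000156
Total = 0.143. Share from z = 0.0151/0.143 = 0.106.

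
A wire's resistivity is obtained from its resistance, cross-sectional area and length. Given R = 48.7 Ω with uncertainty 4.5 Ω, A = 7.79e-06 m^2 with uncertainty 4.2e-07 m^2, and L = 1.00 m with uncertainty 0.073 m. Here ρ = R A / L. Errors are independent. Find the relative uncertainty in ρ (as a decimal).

Relative error in a monomial: (δρ/ρ)² = Σ (nᵢ · δxᵢ/xᵢ)².
  (1·δR/R)² = (1×0.0924)² = 0.00854;  (1·δA/A)² = (1×0.0539)² = 0.00291;  (-1·δL/L)² = (-1×0.0730)² = 0.00533
δρ/ρ = √(0.0168) = 0.130

0.130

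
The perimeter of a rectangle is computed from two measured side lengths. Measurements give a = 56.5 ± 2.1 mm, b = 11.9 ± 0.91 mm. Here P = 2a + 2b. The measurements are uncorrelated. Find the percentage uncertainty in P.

3.35%

Sums and differences: (δP)² = Σ (cᵢ δxᵢ)².
  (2·δa)² = 17.6;  (2·δb)² = 3.31
δP = √(21.0) = 4.58 mm
P = 137 mm, so δP/P = 4.58/137 = 0.0335.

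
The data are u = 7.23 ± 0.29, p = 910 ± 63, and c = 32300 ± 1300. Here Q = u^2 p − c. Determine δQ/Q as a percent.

34.1%

Let w = u^2·p = 47600. δw/w = √((2·δu/u)² + (1·δp/p)²) = √(0.00644 + 0.00479) = 0.106, so δw = 5040.
Q = w − c: δQ = √(δw² + δc²) = √(2.54e+07 + 1.69e+06) = 5210
Q = 15300, so δQ/Q = 5210/15300 = 0.341.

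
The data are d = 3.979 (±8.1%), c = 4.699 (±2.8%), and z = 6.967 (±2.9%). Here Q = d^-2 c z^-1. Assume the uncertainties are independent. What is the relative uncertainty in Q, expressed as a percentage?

Products/powers → add relative errors in quadrature, weighted by exponent:
  (-2·δd/d)² = (-2×0.0810)² = 0.0262;  (1·δc/c)² = (1×0.0280)² = 0.000784;  (-1·δz/z)² = (-1×0.0290)² = 0.000841
δQ/Q = √(0.0279) = 0.167

16.7%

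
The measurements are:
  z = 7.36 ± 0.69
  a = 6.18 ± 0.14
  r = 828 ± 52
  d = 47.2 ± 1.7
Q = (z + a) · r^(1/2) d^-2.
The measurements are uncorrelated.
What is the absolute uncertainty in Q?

0.0165

Let u = z + a = 13.5. δu = √(δz² + δa²) = √(0.476 + 0.0196) = 0.704, so δu/u = 0.0520.
Q is then a monomial in u, r, d:
δQ/Q = √((δu/u)² + (½·δr/r)² + (-2·δd/d)²) = √(0.00270 + 0.000986 + 0.00519) = 0.0942
Q = 0.175, so δQ = 0.0942 × 0.175 = 0.0165.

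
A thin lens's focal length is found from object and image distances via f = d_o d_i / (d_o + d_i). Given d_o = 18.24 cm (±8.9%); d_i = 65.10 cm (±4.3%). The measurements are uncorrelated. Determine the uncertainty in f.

∂f/∂d_o = (d_i/(d_o+d_i))² = 0.610;  ∂f/∂d_i = (d_o/(d_o+d_i))² = 0.0479
δf = √((∂f/∂d_o · δd_o)² + (∂f/∂d_i · δd_i)²) = √(0.981 + 0.0180) = 1.000 cm

1.000 cm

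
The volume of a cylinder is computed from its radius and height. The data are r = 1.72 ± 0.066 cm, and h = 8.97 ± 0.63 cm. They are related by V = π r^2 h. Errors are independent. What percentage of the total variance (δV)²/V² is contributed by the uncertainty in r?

54.4%

(δV/V)² = (2·δr/r)² + (1·δh/h)²
  r term: (2×0.0384)² = 0.00589
  h term: (1×0.0702)² = 0.00493
Total = 0.0108. Share from r = 0.00589/0.0108 = 0.544.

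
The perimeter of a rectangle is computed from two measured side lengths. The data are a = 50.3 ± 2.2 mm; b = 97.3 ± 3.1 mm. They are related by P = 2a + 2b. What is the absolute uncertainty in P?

Absolute uncertainties add in quadrature for a linear combination:
  (2·δa)² = 19.4;  (2·δb)² = 38.4
δP = √(57.8) = 7.60 mm

7.60 mm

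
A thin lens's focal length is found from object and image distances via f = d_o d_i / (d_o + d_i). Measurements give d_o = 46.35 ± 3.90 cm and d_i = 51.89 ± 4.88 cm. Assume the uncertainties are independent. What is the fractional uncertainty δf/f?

∂f/∂d_o = (d_i/(d_o+d_i))² = 0.279;  ∂f/∂d_i = (d_o/(d_o+d_i))² = 0.223
δf = √((∂f/∂d_o · δd_o)² + (∂f/∂d_i · δd_i)²) = √(1.18 + 1.18) = 1.54 cm
f = 24.48 cm, so δf/f = 1.54/24.48 = 0.0628.

0.0628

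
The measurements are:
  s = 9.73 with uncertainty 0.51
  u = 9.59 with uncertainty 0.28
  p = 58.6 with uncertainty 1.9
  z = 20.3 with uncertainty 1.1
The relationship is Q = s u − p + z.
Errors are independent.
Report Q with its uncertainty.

Let w = s·u = 93.3. δw/w = √((1·δs/s)² + (1·δu/u)²) = √(0.00275 + 0.000852) = 0.0600, so δw = 5.60.
Q = w − p + z: δQ = √(δw² + δp² + δz²) = √(31.3 + 3.61 + 1.21) = 6.01
Q = 55.0.

55.0 ± 6.01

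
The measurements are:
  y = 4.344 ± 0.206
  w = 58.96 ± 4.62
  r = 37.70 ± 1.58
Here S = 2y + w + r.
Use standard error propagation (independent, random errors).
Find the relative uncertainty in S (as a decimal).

Sums and differences: (δS)² = Σ (cᵢ δxᵢ)².
  (2·δy)² = 0.170;  (δw)² = 21.3;  (δr)² = 2.50
δS = √(24.0) = 4.90
S = 105.3, so δS/S = 4.90/105.3 = 0.0465.

0.0465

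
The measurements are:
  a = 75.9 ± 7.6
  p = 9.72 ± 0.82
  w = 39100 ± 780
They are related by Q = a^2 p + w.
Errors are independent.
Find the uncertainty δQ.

12200

Let h = a^2·p = 56000. δh/h = √((2·δa/a)² + (1·δp/p)²) = √(0.0401 + 0.00712) = 0.217, so δh = 12200.
Q = h + w: δQ = √(δh² + δw²) = √(1.48e+08 + 6.08e+05) = 12200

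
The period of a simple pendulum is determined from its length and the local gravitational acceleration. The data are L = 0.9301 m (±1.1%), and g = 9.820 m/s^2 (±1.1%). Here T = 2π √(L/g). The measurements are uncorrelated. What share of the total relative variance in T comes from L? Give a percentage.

(δT/T)² = (½·δL/L)² + (−½·δg/g)²
  L term: (0.5×0.0110)² = 3.03e-05
  g term: (-0.5×0.0110)² = 3.03e-05
Total = 6.05e-05. Share from L = 3.03e-05/6.05e-05 = 0.500.

50.0%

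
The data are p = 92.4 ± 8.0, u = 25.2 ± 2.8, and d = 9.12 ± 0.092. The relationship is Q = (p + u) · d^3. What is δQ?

Let w = p + u = 118. δw = √(δp² + δu²) = √(64.0 + 7.84) = 8.48, so δw/w = 0.0721.
Q is then a monomial in w, d:
δQ/Q = √((δw/w)² + (3·δd/d)²) = √(0.00519 + 0.000916) = 0.0782
Q = 89200, so δQ = 0.0782 × 89200 = 6970.

6970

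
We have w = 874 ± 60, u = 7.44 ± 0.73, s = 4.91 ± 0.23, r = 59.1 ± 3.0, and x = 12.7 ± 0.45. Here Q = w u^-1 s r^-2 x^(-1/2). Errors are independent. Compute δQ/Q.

0.165

Q is a product of powers, so relative uncertainties combine in quadrature:
  (1·δw/w)² = (1×0.0686)² = 0.00471;  (-1·δu/u)² = (-1×0.0981)² = 0.00963;  (1·δs/s)² = (1×0.0468)² = 0.00219;  (-2·δr/r)² = (-2×0.0508)² = 0.0103;  (−½·δx/x)² = (-0.5×0.0354)² = 0.000314
δQ/Q = √(0.0272) = 0.165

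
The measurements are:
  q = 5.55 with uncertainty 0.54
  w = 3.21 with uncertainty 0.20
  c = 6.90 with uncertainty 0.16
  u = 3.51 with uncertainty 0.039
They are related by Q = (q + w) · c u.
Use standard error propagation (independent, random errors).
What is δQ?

Let h = q + w = 8.76. δh = √(δq² + δw²) = √(0.292 + 0.0400) = 0.576, so δh/h = 0.0657.
Q is then a monomial in h, c, u:
δQ/Q = √((δh/h)² + (1·δc/c)² + (1·δu/u)²) = √(0.00432 + 0.000538 + 0.000123) = 0.0706
Q = 212, so δQ = 0.0706 × 212 = 15.0.

15.0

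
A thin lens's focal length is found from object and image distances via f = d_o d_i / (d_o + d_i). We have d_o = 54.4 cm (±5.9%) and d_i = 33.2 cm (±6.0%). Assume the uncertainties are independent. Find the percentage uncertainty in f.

4.35%

∂f/∂d_o = (d_i/(d_o+d_i))² = 0.144;  ∂f/∂d_i = (d_o/(d_o+d_i))² = 0.386
δf = √((∂f/∂d_o · δd_o)² + (∂f/∂d_i · δd_i)²) = √(0.213 + 0.590) = 0.896 cm
f = 20.6 cm, so δf/f = 0.896/20.6 = 0.0435.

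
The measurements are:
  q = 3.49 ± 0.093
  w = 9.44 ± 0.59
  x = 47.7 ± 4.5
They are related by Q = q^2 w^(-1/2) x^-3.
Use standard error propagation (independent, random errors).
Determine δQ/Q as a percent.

Products/powers → add relative errors in quadrature, weighted by exponent:
  (2·δq/q)² = (2×0.0266)² = 0.00284;  (−½·δw/w)² = (-0.5×0.0625)² = 0.000977;  (-3·δx/x)² = (-3×0.0943)² = 0.0801
δQ/Q = √(0.0839) = 0.290

29.0%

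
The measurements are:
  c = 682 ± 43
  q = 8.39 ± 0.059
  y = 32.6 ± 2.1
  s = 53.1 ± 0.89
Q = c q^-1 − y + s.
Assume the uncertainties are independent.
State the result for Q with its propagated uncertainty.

Let p = c·q^-1 = 81.3. δp/p = √((1·δc/c)² + (-1·δq/q)²) = √(0.00398 + 4.95e-05) = 0.0634, so δp = 5.16.
Q = p − y + s: δQ = √(δp² + δy² + δs²) = √(26.6 + 4.41 + 0.792) = 5.64
Q = 102.

102 ± 5.64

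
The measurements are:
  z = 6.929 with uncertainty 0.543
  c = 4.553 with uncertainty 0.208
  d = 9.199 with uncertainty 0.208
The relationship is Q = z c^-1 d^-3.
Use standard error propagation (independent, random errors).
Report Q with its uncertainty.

0.001955 ± 0.000221

Each factor contributes (exponent × relative error)² to (δQ/Q)²:
  (1·δz/z)² = (1×0.0784)² = 0.00614;  (-1·δc/c)² = (-1×0.0457)² = 0.00209;  (-3·δd/d)² = (-3×0.0226)² = 0.00460
δQ/Q = √(0.0128) = 0.113
Q = 0.001955, so δQ = 0.113 × 0.001955 = 0.000221.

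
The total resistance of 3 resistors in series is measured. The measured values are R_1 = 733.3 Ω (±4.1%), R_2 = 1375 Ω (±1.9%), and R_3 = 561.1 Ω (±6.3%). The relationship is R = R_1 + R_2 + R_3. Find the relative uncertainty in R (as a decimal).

0.0199

For a sum/difference, combine absolute errors in quadrature:
  (δR_1)² = 904;  (δR_2)² = 683;  (δR_3)² = 1250
δR = √(2840) = 53.3 Ω
R = 2669 Ω, so δR/R = 53.3/2669 = 0.0199.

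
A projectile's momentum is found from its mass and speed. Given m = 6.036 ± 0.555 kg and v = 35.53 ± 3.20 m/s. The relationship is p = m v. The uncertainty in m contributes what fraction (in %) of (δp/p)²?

51.0%

(δp/p)² = (1·δm/m)² + (1·δv/v)²
  m term: (1×0.0919)² = 0.00845
  v term: (1×0.0901)² = 0.00811
Total = 0.0166. Share from m = 0.00845/0.0166 = 0.510.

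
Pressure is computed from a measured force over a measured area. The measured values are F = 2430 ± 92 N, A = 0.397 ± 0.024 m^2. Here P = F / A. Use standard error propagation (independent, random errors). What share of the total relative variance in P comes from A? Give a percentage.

(δP/P)² = (1·δF/F)² + (-1·δA/A)²
  F term: (1×0.0379)² = 0.00143
  A term: (-1×0.0605)² = 0.00365
Total = 0.00509. Share from A = 0.00365/0.00509 = 0.718.

71.8%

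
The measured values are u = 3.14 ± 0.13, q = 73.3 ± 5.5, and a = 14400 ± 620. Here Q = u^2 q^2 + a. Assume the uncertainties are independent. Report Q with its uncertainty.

67400 ± 9100

Let p = u^2·q^2 = 53000. δp/p = √((2·δu/u)² + (2·δq/q)²) = √(0.00686 + 0.0225) = 0.171, so δp = 9080.
Q = p + a: δQ = √(δp² + δa²) = √(8.24e+07 + 3.84e+05) = 9100
Q = 67400.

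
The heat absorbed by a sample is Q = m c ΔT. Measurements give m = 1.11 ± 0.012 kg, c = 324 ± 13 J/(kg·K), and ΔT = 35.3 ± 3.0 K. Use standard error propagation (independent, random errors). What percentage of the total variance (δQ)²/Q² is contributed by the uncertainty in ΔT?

(δQ/Q)² = (1·δm/m)² + (1·δc/c)² + (1·δΔT/ΔT)²
  m term: (1×0.0108)² = 0.000117
  c term: (1×0.0401)² = 0.00161
  ΔT term: (1×0.0850)² = 0.00722
Total = 0.00895. Share from ΔT = 0.00722/0.00895 = 0.807.

80.7%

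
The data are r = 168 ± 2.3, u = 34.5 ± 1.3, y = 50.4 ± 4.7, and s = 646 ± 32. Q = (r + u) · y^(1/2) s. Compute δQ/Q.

0.0693

Let w = r + u = 202. δw = √(δr² + δu²) = √(5.29 + 1.69) = 2.64, so δw/w = 0.0130.
Q is then a monomial in w, y, s:
δQ/Q = √((δw/w)² + (½·δy/y)² + (1·δs/s)²) = √(0.000170 + 0.00217 + 0.00245) = 0.0693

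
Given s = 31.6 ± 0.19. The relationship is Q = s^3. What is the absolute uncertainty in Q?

Q is a product of powers, so relative uncertainties combine in quadrature:
  (3·δs/s)² = (3×0.00601)² = 0.000325
δQ/Q = √(0.000325) = 0.0180
Q = 31600, so δQ = 0.0180 × 31600 = 569.

569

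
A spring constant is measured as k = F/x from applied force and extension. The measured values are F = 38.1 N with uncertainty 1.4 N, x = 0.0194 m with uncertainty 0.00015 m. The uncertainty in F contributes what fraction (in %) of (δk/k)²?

95.8%

(δk/k)² = (1·δF/F)² + (-1·δx/x)²
  F term: (1×0.0367)² = 0.00135
  x term: (-1×0.00773)² = 5.98e-05
Total = 0.00141. Share from F = 0.00135/0.00141 = 0.958.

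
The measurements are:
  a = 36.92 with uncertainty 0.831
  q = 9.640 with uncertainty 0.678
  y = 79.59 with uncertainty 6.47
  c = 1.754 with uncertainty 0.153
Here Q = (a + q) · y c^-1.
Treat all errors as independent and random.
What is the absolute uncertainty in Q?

Let u = a + q = 46.56. δu = √(δa² + δq²) = √(0.691 + 0.460) = 1.07, so δu/u = 0.0230.
Q is then a monomial in u, y, c:
δQ/Q = √((δu/u)² + (1·δy/y)² + (-1·δc/c)²) = √(0.000531 + 0.00661 + 0.00761) = 0.121
Q = 2113, so δQ = 0.121 × 2113 = 257.

257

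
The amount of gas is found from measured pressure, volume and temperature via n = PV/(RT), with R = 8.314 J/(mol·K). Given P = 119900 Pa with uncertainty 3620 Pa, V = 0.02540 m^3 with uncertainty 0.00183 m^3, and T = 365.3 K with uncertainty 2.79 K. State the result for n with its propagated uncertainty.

n is a product of powers, so relative uncertainties combine in quadrature:
  (1·δP/P)² = (1×0.0302)² = 0.000912;  (1·δV/V)² = (1×0.0720)² = 0.00519;  (-1·δT/T)² = (-1×0.00764)² = 5.83e-05
δn/n = √(0.00616) = 0.0785
n = 1.003 mol, so δn = 0.0785 × 1.003 = 0.0787 mol.

1.003 ± 0.0787 mol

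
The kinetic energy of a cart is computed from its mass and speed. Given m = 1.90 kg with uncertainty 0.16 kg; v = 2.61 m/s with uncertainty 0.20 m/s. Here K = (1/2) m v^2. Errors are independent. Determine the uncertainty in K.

For a monomial K ∝ m, v^2, fractional errors add in quadrature:
  (1·δm/m)² = (1×0.0842)² = 0.00709;  (2·δv/v)² = (2×0.0766)² = 0.0235
δK/K = √(0.0306) = 0.175
K = 6.47 J, so δK = 0.175 × 6.47 = 1.13 J.

1.13 J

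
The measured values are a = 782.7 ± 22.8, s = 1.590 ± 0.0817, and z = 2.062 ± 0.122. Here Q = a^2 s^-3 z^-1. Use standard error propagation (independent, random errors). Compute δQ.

12900

For a monomial Q ∝ a^2, s^-3, z^-1, fractional errors add in quadrature:
  (2·δa/a)² = (2×0.0291)² = 0.00339;  (-3·δs/s)² = (-3×0.0514)² = 0.0238;  (-1·δz/z)² = (-1×0.0592)² = 0.00350
δQ/Q = √(0.0307) = 0.175
Q = 73910, so δQ = 0.175 × 73910 = 12900.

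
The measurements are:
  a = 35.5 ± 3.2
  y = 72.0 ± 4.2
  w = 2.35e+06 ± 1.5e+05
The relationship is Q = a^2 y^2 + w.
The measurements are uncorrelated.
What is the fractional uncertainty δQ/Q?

0.159

Let p = a^2·y^2 = 6.53e+06. δp/p = √((2·δa/a)² + (2·δy/y)²) = √(0.0325 + 0.0136) = 0.215, so δp = 1.4e+06.
Q = p + w: δQ = √(δp² + δw²) = √(1.97e+12 + 2.25e+10) = 1.41e+06
Q = 8.88e+06, so δQ/Q = 1.41e+06/8.88e+06 = 0.159.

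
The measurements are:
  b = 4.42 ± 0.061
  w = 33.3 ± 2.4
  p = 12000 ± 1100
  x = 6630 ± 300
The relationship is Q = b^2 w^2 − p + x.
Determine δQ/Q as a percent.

Let h = b^2·w^2 = 21700. δh/h = √((2·δb/b)² + (2·δw/w)²) = √(0.000762 + 0.0208) = 0.147, so δh = 3180.
Q = h − p + x: δQ = √(δh² + δp² + δx²) = √(1.01e+07 + 1.21e+06 + 90000) = 3380
Q = 16300, so δQ/Q = 3380/16300 = 0.207.

20.7%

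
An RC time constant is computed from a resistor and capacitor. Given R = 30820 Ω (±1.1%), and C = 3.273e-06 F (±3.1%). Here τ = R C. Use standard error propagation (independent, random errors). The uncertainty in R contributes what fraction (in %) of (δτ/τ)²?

11.2%

(δτ/τ)² = (1·δR/R)² + (1·δC/C)²
  R term: (1×0.0110)² = 0.000121
  C term: (1×0.0310)² = 0.000961
Total = 0.00108. Share from R = 0.000121/0.00108 = 0.112.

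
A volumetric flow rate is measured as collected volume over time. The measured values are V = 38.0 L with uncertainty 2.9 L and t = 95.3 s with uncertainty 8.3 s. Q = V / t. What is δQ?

Products/powers → add relative errors in quadrature, weighted by exponent:
  (1·δV/V)² = (1×0.0763)² = 0.00582;  (-1·δt/t)² = (-1×0.0871)² = 0.00759
δQ/Q = √(0.0134) = 0.116
Q = 0.399 L/s, so δQ = 0.116 × 0.399 = 0.0462 L/s.

0.0462 L/s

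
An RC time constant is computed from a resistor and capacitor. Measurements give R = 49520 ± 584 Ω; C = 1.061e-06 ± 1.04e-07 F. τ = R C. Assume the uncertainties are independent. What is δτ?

0.00519 s

τ is a product of powers, so relative uncertainties combine in quadrature:
  (1·δR/R)² = (1×0.0118)² = 0.000139;  (1·δC/C)² = (1×0.0980)² = 0.00961
δτ/τ = √(0.00975) = 0.0987
τ = 0.05254 s, so δτ = 0.0987 × 0.05254 = 0.00519 s.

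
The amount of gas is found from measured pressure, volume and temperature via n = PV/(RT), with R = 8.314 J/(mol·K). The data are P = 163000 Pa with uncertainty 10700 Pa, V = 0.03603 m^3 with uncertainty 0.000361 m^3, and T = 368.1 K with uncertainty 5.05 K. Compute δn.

Relative error in a monomial: (δn/n)² = Σ (nᵢ · δxᵢ/xᵢ)².
  (1·δP/P)² = (1×0.0656)² = 0.00431;  (1·δV/V)² = (1×0.0100)² = 0.000100;  (-1·δT/T)² = (-1×0.0137)² = 0.000188
δn/n = √(0.00460) = 0.0678
n = 1.919 mol, so δn = 0.0678 × 1.919 = 0.130 mol.

0.130 mol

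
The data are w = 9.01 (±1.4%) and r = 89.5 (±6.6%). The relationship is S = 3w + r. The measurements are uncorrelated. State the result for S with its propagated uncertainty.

Each term contributes (cᵢ δxᵢ)² to (δS)²:
  (3·δw)² = 0.143;  (δr)² = 34.9
δS = √(35.0) = 5.92
S = 117.

117 ± 5.92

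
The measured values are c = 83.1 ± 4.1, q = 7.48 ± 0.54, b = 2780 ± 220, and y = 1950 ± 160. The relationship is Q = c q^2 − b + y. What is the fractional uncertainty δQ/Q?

0.199

Let p = c·q^2 = 4650. δp/p = √((1·δc/c)² + (2·δq/q)²) = √(0.00243 + 0.0208) = 0.153, so δp = 709.
Q = p − b + y: δQ = √(δp² + δb² + δy²) = √(5.03e+05 + 48400 + 25600) = 760
Q = 3820, so δQ/Q = 760/3820 = 0.199.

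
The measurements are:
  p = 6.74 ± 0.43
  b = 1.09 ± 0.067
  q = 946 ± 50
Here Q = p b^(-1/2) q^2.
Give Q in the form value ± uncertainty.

Q is a product of powers, so relative uncertainties combine in quadrature:
  (1·δp/p)² = (1×0.0638)² = 0.00407;  (−½·δb/b)² = (-0.5×0.0615)² = 0.000945;  (2·δq/q)² = (2×0.0529)² = 0.0112
δQ/Q = √(0.0162) = 0.127
Q = 5.78e+06, so δQ = 0.127 × 5.78e+06 = 7.35e+05.

(5.78 ± 0.735) × 10^6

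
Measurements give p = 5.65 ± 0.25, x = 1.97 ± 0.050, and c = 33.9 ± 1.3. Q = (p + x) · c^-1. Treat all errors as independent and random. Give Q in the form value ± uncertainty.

0.225 ± 0.0114

Let u = p + x = 7.62. δu = √(δp² + δx²) = √(0.0625 + 0.00250) = 0.255, so δu/u = 0.0335.
Q is then a monomial in u, c:
δQ/Q = √((δu/u)² + (-1·δc/c)²) = √(0.00112 + 0.00147) = 0.0509
Q = 0.225, so δQ = 0.0509 × 0.225 = 0.0114.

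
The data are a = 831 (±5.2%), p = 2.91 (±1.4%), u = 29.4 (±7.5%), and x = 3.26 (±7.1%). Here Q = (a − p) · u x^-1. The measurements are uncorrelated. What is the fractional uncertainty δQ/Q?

Let w = a − p = 828. δw = √(δa² + δp²) = √(1870 + 0.00166) = 43.2, so δw/w = 0.0522.
Q is then a monomial in w, u, x:
δQ/Q = √((δw/w)² + (1·δu/u)² + (-1·δx/x)²) = √(0.00272 + 0.00562 + 0.00504) = 0.116

0.116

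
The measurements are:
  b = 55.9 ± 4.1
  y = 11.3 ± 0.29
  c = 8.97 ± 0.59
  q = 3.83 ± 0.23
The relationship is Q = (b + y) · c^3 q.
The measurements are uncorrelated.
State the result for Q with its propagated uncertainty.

(1.86 ± 0.400) × 10^5

Let u = b + y = 67.2. δu = √(δb² + δy²) = √(16.8 + 0.0841) = 4.11, so δu/u = 0.0612.
Q is then a monomial in u, c, q:
δQ/Q = √((δu/u)² + (3·δc/c)² + (1·δq/q)²) = √(0.00374 + 0.0389 + 0.00361) = 0.215
Q = 1.86e+05, so δQ = 0.215 × 1.86e+05 = 40000.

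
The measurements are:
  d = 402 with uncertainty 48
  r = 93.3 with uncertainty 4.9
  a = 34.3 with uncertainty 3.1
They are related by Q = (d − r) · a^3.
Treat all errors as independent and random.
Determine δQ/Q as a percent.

31.3%

Let u = d − r = 309. δu = √(δd² + δr²) = √(2300 + 24.0) = 48.2, so δu/u = 0.156.
Q is then a monomial in u, a:
δQ/Q = √((δu/u)² + (3·δa/a)²) = √(0.0244 + 0.0735) = 0.313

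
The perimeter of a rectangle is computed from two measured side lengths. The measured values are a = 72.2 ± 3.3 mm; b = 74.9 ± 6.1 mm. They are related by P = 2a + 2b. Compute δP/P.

0.0471

Each term contributes (cᵢ δxᵢ)² to (δP)²:
  (2·δa)² = 43.6;  (2·δb)² = 149
δP = √(192) = 13.9 mm
P = 294 mm, so δP/P = 13.9/294 = 0.0471.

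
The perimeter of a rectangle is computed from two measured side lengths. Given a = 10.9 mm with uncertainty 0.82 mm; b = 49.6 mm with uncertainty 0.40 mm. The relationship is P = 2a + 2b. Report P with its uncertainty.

121 ± 1.82 mm

P is a linear combination, so absolute uncertainties add in quadrature:
  (2·δa)² = 2.69;  (2·δb)² = 0.640
δP = √(3.33) = 1.82 mm
P = 121 mm.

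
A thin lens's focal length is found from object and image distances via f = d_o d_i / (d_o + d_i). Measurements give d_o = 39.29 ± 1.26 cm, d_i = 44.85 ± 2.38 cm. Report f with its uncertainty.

∂f/∂d_o = (d_i/(d_o+d_i))² = 0.284;  ∂f/∂d_i = (d_o/(d_o+d_i))² = 0.218
δf = √((∂f/∂d_o · δd_o)² + (∂f/∂d_i · δd_i)²) = √(0.128 + 0.269) = 0.630 cm
f = 20.94 cm.

20.94 ± 0.630 cm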